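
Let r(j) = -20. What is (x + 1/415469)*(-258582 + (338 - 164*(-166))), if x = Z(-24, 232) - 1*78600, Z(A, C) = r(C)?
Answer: 7546077195404580/415469 ≈ 1.8163e+10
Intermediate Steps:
Z(A, C) = -20
x = -78620 (x = -20 - 1*78600 = -20 - 78600 = -78620)
(x + 1/415469)*(-258582 + (338 - 164*(-166))) = (-78620 + 1/415469)*(-258582 + (338 - 164*(-166))) = (-78620 + 1/415469)*(-258582 + (338 + 27224)) = -32664172779*(-258582 + 27562)/415469 = -32664172779/415469*(-231020) = 7546077195404580/415469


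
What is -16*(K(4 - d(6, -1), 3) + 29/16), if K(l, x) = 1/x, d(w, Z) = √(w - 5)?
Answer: -103/3 ≈ -34.333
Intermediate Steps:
d(w, Z) = √(-5 + w)
-16*(K(4 - d(6, -1), 3) + 29/16) = -16*(1/3 + 29/16) = -16*(⅓ + 29*(1/16)) = -16*(⅓ + 29/16) = -16*103/48 = -103/3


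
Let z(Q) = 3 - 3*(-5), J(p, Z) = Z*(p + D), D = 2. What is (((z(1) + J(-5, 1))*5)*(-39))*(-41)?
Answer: 119925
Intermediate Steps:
J(p, Z) = Z*(2 + p) (J(p, Z) = Z*(p + 2) = Z*(2 + p))
z(Q) = 18 (z(Q) = 3 + 15 = 18)
(((z(1) + J(-5, 1))*5)*(-39))*(-41) = (((18 + 1*(2 - 5))*5)*(-39))*(-41) = (((18 + 1*(-3))*5)*(-39))*(-41) = (((18 - 3)*5)*(-39))*(-41) = ((15*5)*(-39))*(-41) = (75*(-39))*(-41) = -2925*(-41) = 119925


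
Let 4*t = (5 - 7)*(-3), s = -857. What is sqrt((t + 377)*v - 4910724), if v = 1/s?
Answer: I*sqrt(14426706621802)/1714 ≈ 2216.0*I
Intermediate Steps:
t = 3/2 (t = ((5 - 7)*(-3))/4 = (-2*(-3))/4 = (1/4)*6 = 3/2 ≈ 1.5000)
v = -1/857 (v = 1/(-857) = -1/857 ≈ -0.0011669)
sqrt((t + 377)*v - 4910724) = sqrt((3/2 + 377)*(-1/857) - 4910724) = sqrt((757/2)*(-1/857) - 4910724) = sqrt(-757/1714 - 4910724) = sqrt(-8416981693/1714) = I*sqrt(14426706621802)/1714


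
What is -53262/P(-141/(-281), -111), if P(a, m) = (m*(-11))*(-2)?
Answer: 807/37 ≈ 21.811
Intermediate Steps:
P(a, m) = 22*m (P(a, m) = -11*m*(-2) = 22*m)
-53262/P(-141/(-281), -111) = -53262/(22*(-111)) = -53262/(-2442) = -53262*(-1/2442) = 807/37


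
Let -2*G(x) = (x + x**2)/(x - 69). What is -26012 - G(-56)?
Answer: -650608/25 ≈ -26024.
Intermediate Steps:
G(x) = -(x + x**2)/(2*(-69 + x)) (G(x) = -(x + x**2)/(2*(x - 69)) = -(x + x**2)/(2*(-69 + x)))
-26012 - G(-56) = -26012 - (-1)*(-56)*(1 - 56)/(-138 + 2*(-56)) = -26012 - (-1)*(-56)*(-55)/(-138 - 112) = -26012 - (-1)*(-56)*(-55)/(-250) = -26012 - (-1)*(-56)*(-1)*(-55)/250 = -26012 - 1*308/25 = -26012 - 308/25 = -650608/25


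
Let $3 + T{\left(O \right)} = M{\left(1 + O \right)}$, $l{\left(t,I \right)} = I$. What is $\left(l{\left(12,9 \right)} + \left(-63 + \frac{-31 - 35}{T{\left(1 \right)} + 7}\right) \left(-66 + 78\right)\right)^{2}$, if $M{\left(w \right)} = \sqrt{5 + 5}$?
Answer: $1799865 - 336600 \sqrt{10} \approx 7.3544 \cdot 10^{5}$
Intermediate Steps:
$M{\left(w \right)} = \sqrt{10}$
$T{\left(O \right)} = -3 + \sqrt{10}$
$\left(l{\left(12,9 \right)} + \left(-63 + \frac{-31 - 35}{T{\left(1 \right)} + 7}\right) \left(-66 + 78\right)\right)^{2} = \left(9 + \left(-63 + \frac{-31 - 35}{\left(-3 + \sqrt{10}\right) + 7}\right) \left(-66 + 78\right)\right)^{2} = \left(9 + \left(-63 - \frac{66}{4 + \sqrt{10}}\right) 12\right)^{2} = \left(9 - \left(756 + \frac{792}{4 + \sqrt{10}}\right)\right)^{2} = \left(-747 - \frac{792}{4 + \sqrt{10}}\right)^{2}$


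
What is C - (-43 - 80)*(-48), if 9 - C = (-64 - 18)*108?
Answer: 2961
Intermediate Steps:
C = 8865 (C = 9 - (-64 - 18)*108 = 9 - (-82)*108 = 9 - 1*(-8856) = 9 + 8856 = 8865)
C - (-43 - 80)*(-48) = 8865 - (-43 - 80)*(-48) = 8865 - (-123)*(-48) = 8865 - 1*5904 = 8865 - 5904 = 2961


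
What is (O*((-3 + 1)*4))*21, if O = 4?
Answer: -672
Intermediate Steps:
(O*((-3 + 1)*4))*21 = (4*((-3 + 1)*4))*21 = (4*(-2*4))*21 = (4*(-8))*21 = -32*21 = -672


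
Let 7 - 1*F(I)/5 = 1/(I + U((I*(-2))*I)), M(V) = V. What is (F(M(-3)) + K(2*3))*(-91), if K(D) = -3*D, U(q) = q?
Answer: -4706/3 ≈ -1568.7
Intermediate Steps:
F(I) = 35 - 5/(I - 2*I²) (F(I) = 35 - 5/(I + (I*(-2))*I) = 35 - 5/(I + (-2*I)*I) = 35 - 5/(I - 2*I²))
(F(M(-3)) + K(2*3))*(-91) = (5*(1 - 7*(-3) + 14*(-3)²)/(-3*(-1 + 2*(-3))) - 6*3)*(-91) = (5*(-⅓)*(1 + 21 + 14*9)/(-1 - 6) - 3*6)*(-91) = (5*(-⅓)*(1 + 21 + 126)/(-7) - 18)*(-91) = (5*(-⅓)*(-⅐)*148 - 18)*(-91) = (740/21 - 18)*(-91) = (362/21)*(-91) = -4706/3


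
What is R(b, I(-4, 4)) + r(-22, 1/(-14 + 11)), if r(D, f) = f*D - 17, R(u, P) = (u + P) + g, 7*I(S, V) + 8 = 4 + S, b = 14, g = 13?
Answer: 340/21 ≈ 16.190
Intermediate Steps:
I(S, V) = -4/7 + S/7 (I(S, V) = -8/7 + (4 + S)/7 = -8/7 + (4/7 + S/7) = -4/7 + S/7)
R(u, P) = 13 + P + u (R(u, P) = (u + P) + 13 = (P + u) + 13 = 13 + P + u)
r(D, f) = -17 + D*f (r(D, f) = D*f - 17 = -17 + D*f)
R(b, I(-4, 4)) + r(-22, 1/(-14 + 11)) = (13 + (-4/7 + (⅐)*(-4)) + 14) + (-17 - 22/(-14 + 11)) = (13 + (-4/7 - 4/7) + 14) + (-17 - 22/(-3)) = (13 - 8/7 + 14) + (-17 - 22*(-⅓)) = 181/7 + (-17 + 22/3) = 181/7 - 29/3 = 340/21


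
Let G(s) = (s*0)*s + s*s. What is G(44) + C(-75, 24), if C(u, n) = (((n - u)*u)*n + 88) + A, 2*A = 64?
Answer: -176144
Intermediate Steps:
A = 32 (A = (1/2)*64 = 32)
C(u, n) = 120 + n*u*(n - u) (C(u, n) = (((n - u)*u)*n + 88) + 32 = ((u*(n - u))*n + 88) + 32 = (n*u*(n - u) + 88) + 32 = (88 + n*u*(n - u)) + 32 = 120 + n*u*(n - u))
G(s) = s**2 (G(s) = 0*s + s**2 = 0 + s**2 = s**2)
G(44) + C(-75, 24) = 44**2 + (120 - 75*24**2 - 1*24*(-75)**2) = 1936 + (120 - 75*576 - 1*24*5625) = 1936 + (120 - 43200 - 135000) = 1936 - 178080 = -176144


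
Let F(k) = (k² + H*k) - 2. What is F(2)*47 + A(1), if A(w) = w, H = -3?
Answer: -187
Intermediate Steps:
F(k) = -2 + k² - 3*k (F(k) = (k² - 3*k) - 2 = -2 + k² - 3*k)
F(2)*47 + A(1) = (-2 + 2² - 3*2)*47 + 1 = (-2 + 4 - 6)*47 + 1 = -4*47 + 1 = -188 + 1 = -187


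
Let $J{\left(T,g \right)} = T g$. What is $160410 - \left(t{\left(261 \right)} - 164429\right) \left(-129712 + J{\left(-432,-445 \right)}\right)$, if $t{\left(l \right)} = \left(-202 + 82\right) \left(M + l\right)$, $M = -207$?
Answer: $10686758362$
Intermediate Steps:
$t{\left(l \right)} = 24840 - 120 l$ ($t{\left(l \right)} = \left(-202 + 82\right) \left(-207 + l\right) = - 120 \left(-207 + l\right) = 24840 - 120 l$)
$160410 - \left(t{\left(261 \right)} - 164429\right) \left(-129712 + J{\left(-432,-445 \right)}\right) = 160410 - \left(\left(24840 - 31320\right) - 164429\right) \left(-129712 - -192240\right) = 160410 - \left(\left(24840 - 31320\right) - 164429\right) \left(-129712 + 192240\right) = 160410 - \left(-6480 - 164429\right) 62528 = 160410 - \left(-170909\right) 62528 = 160410 - -10686597952 = 160410 + 10686597952 = 10686758362$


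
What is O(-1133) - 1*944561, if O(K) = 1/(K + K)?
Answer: -2140375227/2266 ≈ -9.4456e+5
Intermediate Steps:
O(K) = 1/(2*K)
O(-1133) - 1*944561 = (½)/(-1133) - 1*944561 = (½)*(-1/1133) - 944561 = -1/2266 - 944561 = -2140375227/2266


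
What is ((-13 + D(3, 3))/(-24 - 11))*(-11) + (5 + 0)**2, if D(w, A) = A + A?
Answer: 114/5 ≈ 22.800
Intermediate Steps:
D(w, A) = 2*A
((-13 + D(3, 3))/(-24 - 11))*(-11) + (5 + 0)**2 = ((-13 + 2*3)/(-24 - 11))*(-11) + (5 + 0)**2 = ((-13 + 6)/(-35))*(-11) + 5**2 = -7*(-1/35)*(-11) + 25 = (1/5)*(-11) + 25 = -11/5 + 25 = 114/5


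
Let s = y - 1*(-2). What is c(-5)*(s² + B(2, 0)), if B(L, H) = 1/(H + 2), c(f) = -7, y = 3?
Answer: -357/2 ≈ -178.50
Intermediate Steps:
s = 5 (s = 3 - 1*(-2) = 3 + 2 = 5)
B(L, H) = 1/(2 + H)
c(-5)*(s² + B(2, 0)) = -7*(5² + 1/(2 + 0)) = -7*(25 + 1/2) = -7*(25 + ½) = -7*51/2 = -357/2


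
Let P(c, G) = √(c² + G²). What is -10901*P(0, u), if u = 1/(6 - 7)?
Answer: -10901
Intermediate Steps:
u = -1 (u = 1/(-1) = -1)
P(c, G) = √(G² + c²)
-10901*P(0, u) = -10901*√((-1)² + 0²) = -10901*√(1 + 0) = -10901*√1 = -10901*1 = -10901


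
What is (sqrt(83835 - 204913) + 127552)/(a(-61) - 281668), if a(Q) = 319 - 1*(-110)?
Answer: -127552/281239 - I*sqrt(121078)/281239 ≈ -0.45354 - 0.0012372*I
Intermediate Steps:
a(Q) = 429 (a(Q) = 319 + 110 = 429)
(sqrt(83835 - 204913) + 127552)/(a(-61) - 281668) = (sqrt(83835 - 204913) + 127552)/(429 - 281668) = (sqrt(-121078) + 127552)/(-281239) = (I*sqrt(121078) + 127552)*(-1/281239) = (127552 + I*sqrt(121078))*(-1/281239) = -127552/281239 - I*sqrt(121078)/281239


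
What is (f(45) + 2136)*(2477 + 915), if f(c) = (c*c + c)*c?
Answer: 323210112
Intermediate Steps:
f(c) = c*(c + c**2) (f(c) = (c**2 + c)*c = (c + c**2)*c = c*(c + c**2))
(f(45) + 2136)*(2477 + 915) = (45**2*(1 + 45) + 2136)*(2477 + 915) = (2025*46 + 2136)*3392 = (93150 + 2136)*3392 = 95286*3392 = 323210112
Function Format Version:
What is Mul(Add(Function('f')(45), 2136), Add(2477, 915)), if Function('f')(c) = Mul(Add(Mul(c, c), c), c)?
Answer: 323210112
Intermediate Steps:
Function('f')(c) = Mul(c, Add(c, Pow(c, 2))) (Function('f')(c) = Mul(Add(Pow(c, 2), c), c) = Mul(Add(c, Pow(c, 2)), c) = Mul(c, Add(c, Pow(c, 2))))
Mul(Add(Function('f')(45), 2136), Add(2477, 915)) = Mul(Add(Mul(Pow(45, 2), Add(1, 45)), 2136), Add(2477, 915)) = Mul(Add(Mul(2025, 46), 2136), 3392) = Mul(Add(93150, 2136), 3392) = Mul(95286, 3392) = 323210112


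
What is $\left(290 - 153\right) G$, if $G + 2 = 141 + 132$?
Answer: $37127$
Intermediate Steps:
$G = 271$ ($G = -2 + \left(141 + 132\right) = -2 + 273 = 271$)
$\left(290 - 153\right) G = \left(290 - 153\right) 271 = 137 \cdot 271 = 37127$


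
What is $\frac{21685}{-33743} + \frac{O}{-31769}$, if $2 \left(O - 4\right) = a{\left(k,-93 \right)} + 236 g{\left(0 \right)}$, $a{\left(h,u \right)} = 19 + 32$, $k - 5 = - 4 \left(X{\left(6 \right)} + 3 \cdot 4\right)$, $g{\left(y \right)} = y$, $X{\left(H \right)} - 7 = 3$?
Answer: $- \frac{1379812367}{2143962734} \approx -0.64358$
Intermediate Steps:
$X{\left(H \right)} = 10$ ($X{\left(H \right)} = 7 + 3 = 10$)
$k = -83$ ($k = 5 - 4 \left(10 + 3 \cdot 4\right) = 5 - 4 \left(10 + 12\right) = 5 - 88 = -83$)
$a{\left(h,u \right)} = 51$
$O = \frac{59}{2}$ ($O = 4 + \frac{51 + 236 \cdot 0}{2} = 4 + \frac{51 + 0}{2} = 4 + \frac{1}{2} \cdot 51 = 4 + \frac{51}{2} = \frac{59}{2} \approx 29.5$)
$\frac{21685}{-33743} + \frac{O}{-31769} = \frac{21685}{-33743} + \frac{59}{2 \left(-31769\right)} = 21685 \left(- \frac{1}{33743}\right) + \frac{59}{2} \left(- \frac{1}{31769}\right) = - \frac{21685}{33743} - \frac{59}{63538} = - \frac{1379812367}{2143962734}$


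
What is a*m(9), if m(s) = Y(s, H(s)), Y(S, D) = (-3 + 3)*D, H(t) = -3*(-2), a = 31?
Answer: 0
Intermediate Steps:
H(t) = 6
Y(S, D) = 0 (Y(S, D) = 0*D = 0)
m(s) = 0
a*m(9) = 31*0 = 0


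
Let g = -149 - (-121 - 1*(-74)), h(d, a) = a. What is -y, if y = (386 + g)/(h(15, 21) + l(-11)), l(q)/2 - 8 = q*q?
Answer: -284/279 ≈ -1.0179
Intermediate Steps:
g = -102 (g = -149 - (-121 + 74) = -149 - 1*(-47) = -149 + 47 = -102)
l(q) = 16 + 2*q² (l(q) = 16 + 2*(q*q) = 16 + 2*q²)
y = 284/279 (y = (386 - 102)/(21 + (16 + 2*(-11)²)) = 284/(21 + (16 + 2*121)) = 284/(21 + (16 + 242)) = 284/(21 + 258) = 284/279 ≈ 1.0179)
-y = -1*284/279 = -284/279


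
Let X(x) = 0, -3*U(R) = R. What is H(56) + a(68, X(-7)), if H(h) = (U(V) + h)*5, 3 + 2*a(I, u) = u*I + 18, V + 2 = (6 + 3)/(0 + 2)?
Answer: 850/3 ≈ 283.33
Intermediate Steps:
V = 5/2 (V = -2 + (6 + 3)/(0 + 2) = -2 + 9/2 = 5/2 ≈ 2.5000)
U(R) = -R/3
a(I, u) = 15/2 + I*u/2 (a(I, u) = -3/2 + (u*I + 18)/2 = -3/2 + (I*u + 18)/2 = -3/2 + (18 + I*u)/2 = -3/2 + (9 + I*u/2) = 15/2 + I*u/2)
H(h) = -25/6 + 5*h (H(h) = (-⅓*5/2 + h)*5 = (-⅚ + h)*5 = -25/6 + 5*h)
H(56) + a(68, X(-7)) = (-25/6 + 5*56) + (15/2 + (½)*68*0) = (-25/6 + 280) + (15/2 + 0) = 1655/6 + 15/2 = 850/3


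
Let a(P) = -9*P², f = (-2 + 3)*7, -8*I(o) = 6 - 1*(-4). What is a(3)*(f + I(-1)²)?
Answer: -11097/16 ≈ -693.56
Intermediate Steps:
I(o) = -5/4 (I(o) = -(6 - 1*(-4))/8 = -(6 + 4)/8 = -⅛*10 = -5/4)
f = 7 (f = 1*7 = 7)
a(3)*(f + I(-1)²) = (-9*3²)*(7 + (-5/4)²) = (-9*9)*(7 + 25/16) = -81*137/16 = -11097/16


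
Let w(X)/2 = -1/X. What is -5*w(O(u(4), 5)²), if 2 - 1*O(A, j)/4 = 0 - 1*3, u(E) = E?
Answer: 1/40 ≈ 0.025000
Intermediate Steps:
O(A, j) = 20 (O(A, j) = 8 - 4*(0 - 1*3) = 8 - 4*(0 - 3) = 8 - 4*(-3) = 8 + 12 = 20)
w(X) = -2/X (w(X) = 2*(-1/X) = -2/X)
-5*w(O(u(4), 5)²) = -(-10)/(20²) = -(-10)/400 = -5*(-1/200) = 1/40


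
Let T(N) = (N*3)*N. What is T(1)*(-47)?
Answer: -141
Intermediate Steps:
T(N) = 3*N**2 (T(N) = (3*N)*N = 3*N**2)
T(1)*(-47) = (3*1**2)*(-47) = (3*1)*(-47) = 3*(-47) = -141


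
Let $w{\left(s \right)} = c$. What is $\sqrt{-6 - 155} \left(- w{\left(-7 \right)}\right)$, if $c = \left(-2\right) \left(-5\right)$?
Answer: $- 10 i \sqrt{161} \approx - 126.89 i$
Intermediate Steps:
$c = 10$
$w{\left(s \right)} = 10$
$\sqrt{-6 - 155} \left(- w{\left(-7 \right)}\right) = \sqrt{-6 - 155} \left(\left(-1\right) 10\right) = \sqrt{-161} \left(-10\right) = i \sqrt{161} \left(-10\right) = - 10 i \sqrt{161}$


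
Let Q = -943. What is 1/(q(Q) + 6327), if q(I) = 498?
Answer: 1/6825 ≈ 0.00014652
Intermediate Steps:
1/(q(Q) + 6327) = 1/(498 + 6327) = 1/6825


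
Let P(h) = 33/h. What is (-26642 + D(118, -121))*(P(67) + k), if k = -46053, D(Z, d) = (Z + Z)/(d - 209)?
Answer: 4521361744288/3685 ≈ 1.2270e+9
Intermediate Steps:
D(Z, d) = 2*Z/(-209 + d) (D(Z, d) = (2*Z)/(-209 + d) = 2*Z/(-209 + d))
(-26642 + D(118, -121))*(P(67) + k) = (-26642 + 2*118/(-209 - 121))*(33/67 - 46053) = (-26642 + 2*118/(-330))*(33*(1/67) - 46053) = (-26642 + 2*118*(-1/330))*(33/67 - 46053) = (-26642 - 118/165)*(-3085518/67) = -4396048/165*(-3085518/67) = 4521361744288/3685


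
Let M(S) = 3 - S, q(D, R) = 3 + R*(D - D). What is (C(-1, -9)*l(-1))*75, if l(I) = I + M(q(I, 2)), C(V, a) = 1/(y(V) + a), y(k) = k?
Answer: 15/2 ≈ 7.5000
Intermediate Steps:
q(D, R) = 3 (q(D, R) = 3 + R*0 = 3 + 0 = 3)
C(V, a) = 1/(V + a)
l(I) = I (l(I) = I + (3 - 1*3) = I + (3 - 3) = I + 0 = I)
(C(-1, -9)*l(-1))*75 = (-1/(-1 - 9))*75 = (-1/(-10))*75 = -⅒*(-1)*75 = (⅒)*75 = 15/2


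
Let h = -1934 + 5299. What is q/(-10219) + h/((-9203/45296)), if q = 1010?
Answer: -1557599902790/94045457 ≈ -16562.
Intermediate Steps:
h = 3365
q/(-10219) + h/((-9203/45296)) = 1010/(-10219) + 3365/((-9203/45296)) = 1010*(-1/10219) + 3365/((-9203*1/45296)) = -1010/10219 + 3365/(-9203/45296) = -1010/10219 + 3365*(-45296/9203) = -1010/10219 - 152421040/9203 = -1557599902790/94045457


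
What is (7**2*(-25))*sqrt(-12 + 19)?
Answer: -1225*sqrt(7) ≈ -3241.0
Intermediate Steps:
(7**2*(-25))*sqrt(-12 + 19) = (49*(-25))*sqrt(7) = -1225*sqrt(7)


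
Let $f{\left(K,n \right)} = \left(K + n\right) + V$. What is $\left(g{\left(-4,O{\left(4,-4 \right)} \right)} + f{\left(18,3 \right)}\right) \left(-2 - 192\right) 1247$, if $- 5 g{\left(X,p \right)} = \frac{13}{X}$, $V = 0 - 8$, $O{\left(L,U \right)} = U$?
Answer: $- \frac{33021807}{10} \approx -3.3022 \cdot 10^{6}$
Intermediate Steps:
$V = -8$
$g{\left(X,p \right)} = - \frac{13}{5 X}$ ($g{\left(X,p \right)} = - \frac{13 \frac{1}{X}}{5} = - \frac{13}{5 X}$)
$f{\left(K,n \right)} = -8 + K + n$ ($f{\left(K,n \right)} = \left(K + n\right) - 8 = -8 + K + n$)
$\left(g{\left(-4,O{\left(4,-4 \right)} \right)} + f{\left(18,3 \right)}\right) \left(-2 - 192\right) 1247 = \left(- \frac{13}{5 \left(-4\right)} + \left(-8 + 18 + 3\right)\right) \left(-2 - 192\right) 1247 = \left(\left(- \frac{13}{5}\right) \left(- \frac{1}{4}\right) + 13\right) \left(-194\right) 1247 = \left(\frac{13}{20} + 13\right) \left(-194\right) 1247 = \frac{273}{20} \left(-194\right) 1247 = \left(- \frac{26481}{10}\right) 1247 = - \frac{33021807}{10}$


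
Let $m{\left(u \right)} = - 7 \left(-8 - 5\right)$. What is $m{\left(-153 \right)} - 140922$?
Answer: $-140831$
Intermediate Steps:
$m{\left(u \right)} = 91$ ($m{\left(u \right)} = \left(-7\right) \left(-13\right) = 91$)
$m{\left(-153 \right)} - 140922 = 91 - 140922 = -140831$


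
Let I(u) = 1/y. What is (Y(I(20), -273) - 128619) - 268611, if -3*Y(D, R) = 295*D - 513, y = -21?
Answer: -25014422/63 ≈ -3.9705e+5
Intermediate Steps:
I(u) = -1/21 (I(u) = 1/(-21) = -1/21)
Y(D, R) = 171 - 295*D/3 (Y(D, R) = -(295*D - 513)/3 = -(-513 + 295*D)/3 = 171 - 295*D/3)
(Y(I(20), -273) - 128619) - 268611 = ((171 - 295/3*(-1/21)) - 128619) - 268611 = ((171 + 295/63) - 128619) - 268611 = (11068/63 - 128619) - 268611 = -8091929/63 - 268611 = -25014422/63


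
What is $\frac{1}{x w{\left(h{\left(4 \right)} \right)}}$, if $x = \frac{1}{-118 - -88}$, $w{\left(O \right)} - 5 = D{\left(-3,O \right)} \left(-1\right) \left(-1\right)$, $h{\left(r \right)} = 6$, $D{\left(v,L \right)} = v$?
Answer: $-15$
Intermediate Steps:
$w{\left(O \right)} = 2$ ($w{\left(O \right)} = 5 + \left(-3\right) \left(-1\right) \left(-1\right) = 5 + 3 \left(-1\right) = 5 - 3 = 2$)
$x = - \frac{1}{30}$ ($x = \frac{1}{-118 + 88} = \frac{1}{-30} = - \frac{1}{30} \approx -0.033333$)
$\frac{1}{x w{\left(h{\left(4 \right)} \right)}} = \frac{1}{\left(- \frac{1}{30}\right) 2} = \frac{1}{- \frac{1}{15}} = -15$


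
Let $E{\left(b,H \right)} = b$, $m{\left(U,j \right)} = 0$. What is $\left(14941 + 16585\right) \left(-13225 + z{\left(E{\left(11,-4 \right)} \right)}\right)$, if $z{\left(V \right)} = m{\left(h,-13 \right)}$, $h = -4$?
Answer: $-416931350$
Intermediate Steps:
$z{\left(V \right)} = 0$
$\left(14941 + 16585\right) \left(-13225 + z{\left(E{\left(11,-4 \right)} \right)}\right) = \left(14941 + 16585\right) \left(-13225 + 0\right) = 31526 \left(-13225\right) = -416931350$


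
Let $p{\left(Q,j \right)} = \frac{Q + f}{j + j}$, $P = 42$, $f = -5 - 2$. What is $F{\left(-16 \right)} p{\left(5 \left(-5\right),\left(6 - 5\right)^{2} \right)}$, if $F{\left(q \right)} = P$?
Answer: $-672$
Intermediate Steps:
$f = -7$
$F{\left(q \right)} = 42$
$p{\left(Q,j \right)} = \frac{-7 + Q}{2 j}$ ($p{\left(Q,j \right)} = \frac{Q - 7}{j + j} = \frac{-7 + Q}{2 j}$)
$F{\left(-16 \right)} p{\left(5 \left(-5\right),\left(6 - 5\right)^{2} \right)} = 42 \frac{-7 + 5 \left(-5\right)}{2 \left(6 - 5\right)^{2}} = 42 \frac{-7 - 25}{2 \cdot 1^{2}} = 42 \cdot \frac{1}{2} \cdot 1^{-1} \left(-32\right) = 42 \cdot \frac{1}{2} \cdot 1 \left(-32\right) = 42 \left(-16\right) = -672$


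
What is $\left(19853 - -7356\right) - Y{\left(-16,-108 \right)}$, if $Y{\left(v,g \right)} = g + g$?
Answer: $27425$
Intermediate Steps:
$Y{\left(v,g \right)} = 2 g$
$\left(19853 - -7356\right) - Y{\left(-16,-108 \right)} = \left(19853 - -7356\right) - 2 \left(-108\right) = \left(19853 + 7356\right) - -216 = 27209 + 216 = 27425$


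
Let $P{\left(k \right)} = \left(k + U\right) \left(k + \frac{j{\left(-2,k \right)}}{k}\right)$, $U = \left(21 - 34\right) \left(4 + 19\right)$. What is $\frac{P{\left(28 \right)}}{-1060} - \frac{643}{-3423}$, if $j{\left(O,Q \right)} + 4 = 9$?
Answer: $\frac{107283811}{14513520} \approx 7.392$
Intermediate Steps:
$j{\left(O,Q \right)} = 5$ ($j{\left(O,Q \right)} = -4 + 9 = 5$)
$U = -299$ ($U = \left(-13\right) 23 = -299$)
$P{\left(k \right)} = \left(-299 + k\right) \left(k + \frac{5}{k}\right)$ ($P{\left(k \right)} = \left(k - 299\right) \left(k + \frac{5}{k}\right) = \left(-299 + k\right) \left(k + \frac{5}{k}\right)$)
$\frac{P{\left(28 \right)}}{-1060} - \frac{643}{-3423} = \frac{5 + 28^{2} - \frac{1495}{28} - 8372}{-1060} - \frac{643}{-3423} = \left(5 + 784 - \frac{1495}{28} - 8372\right) \left(- \frac{1}{1060}\right) - - \frac{643}{3423} = \left(5 + 784 - \frac{1495}{28} - 8372\right) \left(- \frac{1}{1060}\right) + \frac{643}{3423} = \left(- \frac{213819}{28}\right) \left(- \frac{1}{1060}\right) + \frac{643}{3423} = \frac{213819}{29680} + \frac{643}{3423} = \frac{107283811}{14513520}$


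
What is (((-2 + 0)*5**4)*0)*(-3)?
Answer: 0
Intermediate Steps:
(((-2 + 0)*5**4)*0)*(-3) = (-2*625*0)*(-3) = -1250*0*(-3) = 0*(-3) = 0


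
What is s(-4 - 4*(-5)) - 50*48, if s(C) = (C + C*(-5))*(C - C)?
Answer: -2400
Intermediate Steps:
s(C) = 0 (s(C) = (C - 5*C)*0 = -4*C*0 = 0)
s(-4 - 4*(-5)) - 50*48 = 0 - 50*48 = 0 - 2400 = -2400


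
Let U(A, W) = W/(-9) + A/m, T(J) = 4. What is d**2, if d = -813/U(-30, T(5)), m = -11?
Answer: 6478157169/51076 ≈ 1.2683e+5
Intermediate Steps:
U(A, W) = -W/9 - A/11 (U(A, W) = W/(-9) + A/(-11) = W*(-1/9) + A*(-1/11) = -W/9 - A/11)
d = -80487/226 (d = -813/(-1/9*4 - 1/11*(-30)) = -813/(-4/9 + 30/11) = -813/226/99 = -813*99/226 = -80487/226 ≈ -356.14)
d**2 = (-80487/226)**2 = 6478157169/51076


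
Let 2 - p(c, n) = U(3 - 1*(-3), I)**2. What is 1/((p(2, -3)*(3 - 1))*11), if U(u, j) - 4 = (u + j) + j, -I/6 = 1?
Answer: -1/44 ≈ -0.022727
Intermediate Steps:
I = -6 (I = -6*1 = -6)
U(u, j) = 4 + u + 2*j (U(u, j) = 4 + ((u + j) + j) = 4 + ((j + u) + j) = 4 + (u + 2*j) = 4 + u + 2*j)
p(c, n) = -2 (p(c, n) = 2 - (4 + (3 - 1*(-3)) + 2*(-6))**2 = 2 - (4 + (3 + 3) - 12)**2 = 2 - (4 + 6 - 12)**2 = 2 - 1*(-2)**2 = 2 - 1*4 = 2 - 4 = -2)
1/((p(2, -3)*(3 - 1))*11) = 1/(-2*(3 - 1)*11) = 1/(-2*2*11) = 1/(-4*11) = 1/(-44) = -1/44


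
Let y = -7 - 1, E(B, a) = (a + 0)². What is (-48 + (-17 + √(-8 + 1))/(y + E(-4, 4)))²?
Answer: (401 - I*√7)²/64 ≈ 2512.4 - 33.155*I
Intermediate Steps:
E(B, a) = a²
y = -8
(-48 + (-17 + √(-8 + 1))/(y + E(-4, 4)))² = (-48 + (-17 + √(-8 + 1))/(-8 + 4²))² = (-48 + (-17 + √(-7))/(-8 + 16))² = (-48 + (-17 + I*√7)/8)² = (-48 + (-17 + I*√7)*(⅛))² = (-48 + (-17/8 + I*√7/8))² = (-401/8 + I*√7/8)²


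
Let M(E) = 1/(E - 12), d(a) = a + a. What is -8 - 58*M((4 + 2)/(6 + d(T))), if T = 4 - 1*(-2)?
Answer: -106/35 ≈ -3.0286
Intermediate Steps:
T = 6 (T = 4 + 2 = 6)
d(a) = 2*a
M(E) = 1/(-12 + E)
-8 - 58*M((4 + 2)/(6 + d(T))) = -8 - 58/(-12 + (4 + 2)/(6 + 2*6)) = -8 - 58/(-12 + 6/(6 + 12)) = -8 - 58/(-12 + 6/18) = -8 - 58/(-12 + 6*(1/18)) = -8 - 58/(-12 + ⅓) = -8 - 58/(-35/3) = -8 - 58*(-3/35) = -8 + 174/35 = -106/35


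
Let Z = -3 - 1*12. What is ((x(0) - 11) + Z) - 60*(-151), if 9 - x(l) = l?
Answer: 9043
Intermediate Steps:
x(l) = 9 - l
Z = -15 (Z = -3 - 12 = -15)
((x(0) - 11) + Z) - 60*(-151) = (((9 - 1*0) - 11) - 15) - 60*(-151) = (((9 + 0) - 11) - 15) + 9060 = ((9 - 11) - 15) + 9060 = (-2 - 15) + 9060 = -17 + 9060 = 9043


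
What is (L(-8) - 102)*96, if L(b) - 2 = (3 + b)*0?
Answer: -9600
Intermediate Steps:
L(b) = 2 (L(b) = 2 + (3 + b)*0 = 2 + 0 = 2)
(L(-8) - 102)*96 = (2 - 102)*96 = -100*96 = -9600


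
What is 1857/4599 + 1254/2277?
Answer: 33655/35259 ≈ 0.95451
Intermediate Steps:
1857/4599 + 1254/2277 = 1857*(1/4599) + 1254*(1/2277) = 619/1533 + 38/69 = 33655/35259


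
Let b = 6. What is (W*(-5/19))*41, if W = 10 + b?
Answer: -3280/19 ≈ -172.63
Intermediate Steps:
W = 16 (W = 10 + 6 = 16)
(W*(-5/19))*41 = (16*(-5/19))*41 = -80/19*41 = -3280/19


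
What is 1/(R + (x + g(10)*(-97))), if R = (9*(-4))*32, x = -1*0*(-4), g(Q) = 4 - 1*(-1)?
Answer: -1/1637 ≈ -0.00061087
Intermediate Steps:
g(Q) = 5 (g(Q) = 4 + 1 = 5)
x = 0 (x = 0*(-4) = 0)
R = -1152 (R = -36*32 = -1152)
1/(R + (x + g(10)*(-97))) = 1/(-1152 + (0 + 5*(-97))) = 1/(-1152 + (0 - 485)) = 1/(-1152 - 485) = 1/(-1637) = -1/1637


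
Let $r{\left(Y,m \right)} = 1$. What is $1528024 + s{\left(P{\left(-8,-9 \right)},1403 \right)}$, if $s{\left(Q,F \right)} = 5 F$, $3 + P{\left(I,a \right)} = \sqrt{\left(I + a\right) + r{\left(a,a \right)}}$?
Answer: $1535039$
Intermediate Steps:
$P{\left(I,a \right)} = -3 + \sqrt{1 + I + a}$ ($P{\left(I,a \right)} = -3 + \sqrt{\left(I + a\right) + 1} = -3 + \sqrt{1 + I + a}$)
$1528024 + s{\left(P{\left(-8,-9 \right)},1403 \right)} = 1528024 + 5 \cdot 1403 = 1528024 + 7015 = 1535039$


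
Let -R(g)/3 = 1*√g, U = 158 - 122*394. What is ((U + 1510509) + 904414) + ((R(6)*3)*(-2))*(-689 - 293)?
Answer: 2367013 - 17676*√6 ≈ 2.3237e+6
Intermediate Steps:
U = -47910 (U = 158 - 48068 = -47910)
R(g) = -3*√g
((U + 1510509) + 904414) + ((R(6)*3)*(-2))*(-689 - 293) = ((-47910 + 1510509) + 904414) + ((-3*√6*3)*(-2))*(-689 - 293) = (1462599 + 904414) + (-9*√6*(-2))*(-982) = 2367013 + (18*√6)*(-982) = 2367013 - 17676*√6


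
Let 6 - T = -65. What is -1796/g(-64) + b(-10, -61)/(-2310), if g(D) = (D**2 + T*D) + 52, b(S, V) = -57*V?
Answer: 1909/630 ≈ 3.0302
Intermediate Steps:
T = 71 (T = 6 - 1*(-65) = 6 + 65 = 71)
g(D) = 52 + D**2 + 71*D (g(D) = (D**2 + 71*D) + 52 = 52 + D**2 + 71*D)
-1796/g(-64) + b(-10, -61)/(-2310) = -1796/(52 + (-64)**2 + 71*(-64)) - 57*(-61)/(-2310) = -1796/(52 + 4096 - 4544) + 3477*(-1/2310) = -1796/(-396) - 1159/770 = -1796*(-1/396) - 1159/770 = 449/99 - 1159/770 = 1909/630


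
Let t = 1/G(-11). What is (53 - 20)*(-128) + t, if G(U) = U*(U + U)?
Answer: -1022207/242 ≈ -4224.0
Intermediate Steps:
G(U) = 2*U**2 (G(U) = U*(2*U) = 2*U**2)
t = 1/242 (t = 1/(2*(-11)**2) = 1/(2*121) = 1/242 ≈ 0.0041322)
(53 - 20)*(-128) + t = (53 - 20)*(-128) + 1/242 = 33*(-128) + 1/242 = -4224 + 1/242 = -1022207/242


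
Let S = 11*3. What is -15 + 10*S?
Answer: 315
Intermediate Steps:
S = 33
-15 + 10*S = -15 + 10*33 = -15 + 330 = 315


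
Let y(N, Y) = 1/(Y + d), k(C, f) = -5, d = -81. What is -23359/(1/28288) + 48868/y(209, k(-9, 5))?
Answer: -664982040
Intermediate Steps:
y(N, Y) = 1/(-81 + Y) (y(N, Y) = 1/(Y - 81) = 1/(-81 + Y))
-23359/(1/28288) + 48868/y(209, k(-9, 5)) = -23359/(1/28288) + 48868/(1/(-81 - 5)) = -23359/1/28288 + 48868/(1/(-86)) = -23359*28288 + 48868/(-1/86) = -660779392 + 48868*(-86) = -660779392 - 4202648 = -664982040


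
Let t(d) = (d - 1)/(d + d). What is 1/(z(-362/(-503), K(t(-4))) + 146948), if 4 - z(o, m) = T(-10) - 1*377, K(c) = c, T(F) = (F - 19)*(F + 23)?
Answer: 1/147706 ≈ 6.7702e-6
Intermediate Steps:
T(F) = (-19 + F)*(23 + F)
t(d) = (-1 + d)/(2*d) (t(d) = (-1 + d)/((2*d)) = (-1 + d)*(1/(2*d)) = (-1 + d)/(2*d))
z(o, m) = 758 (z(o, m) = 4 - ((-437 + (-10)² + 4*(-10)) - 1*377) = 4 - ((-437 + 100 - 40) - 377) = 4 - (-377 - 377) = 4 - 1*(-754) = 4 + 754 = 758)
1/(z(-362/(-503), K(t(-4))) + 146948) = 1/(758 + 146948) = 1/147706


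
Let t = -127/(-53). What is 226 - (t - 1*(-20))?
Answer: 10791/53 ≈ 203.60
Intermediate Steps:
t = 127/53 (t = -127*(-1/53) = 127/53 ≈ 2.3962)
226 - (t - 1*(-20)) = 226 - (127/53 - 1*(-20)) = 226 - (127/53 + 20) = 226 - 1*1187/53 = 226 - 1187/53 = 10791/53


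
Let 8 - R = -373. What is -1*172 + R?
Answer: 209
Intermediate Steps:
R = 381 (R = 8 - 1*(-373) = 8 + 373 = 381)
-1*172 + R = -1*172 + 381 = -172 + 381 = 209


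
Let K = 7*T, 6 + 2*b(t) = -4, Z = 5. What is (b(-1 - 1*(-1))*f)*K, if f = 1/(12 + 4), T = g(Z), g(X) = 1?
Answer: -35/16 ≈ -2.1875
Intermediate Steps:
T = 1
b(t) = -5 (b(t) = -3 + (½)*(-4) = -3 - 2 = -5)
K = 7 (K = 7*1 = 7)
f = 1/16 ≈ 0.062500
(b(-1 - 1*(-1))*f)*K = -5*1/16*7 = -5/16*7 = -35/16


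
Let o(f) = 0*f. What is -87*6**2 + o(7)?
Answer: -3132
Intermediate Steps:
o(f) = 0
-87*6**2 + o(7) = -87*6**2 + 0 = -87*36 + 0 = -3132 + 0 = -3132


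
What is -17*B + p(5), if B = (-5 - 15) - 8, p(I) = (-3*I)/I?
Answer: 473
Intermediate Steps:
p(I) = -3
B = -28 (B = -20 - 8 = -28)
-17*B + p(5) = -17*(-28) - 3 = 476 - 3 = 473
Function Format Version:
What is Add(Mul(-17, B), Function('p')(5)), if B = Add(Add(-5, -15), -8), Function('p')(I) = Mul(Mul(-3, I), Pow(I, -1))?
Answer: 473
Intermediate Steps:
Function('p')(I) = -3
B = -28 (B = Add(-20, -8) = -28)
Add(Mul(-17, B), Function('p')(5)) = Add(Mul(-17, -28), -3) = Add(476, -3) = 473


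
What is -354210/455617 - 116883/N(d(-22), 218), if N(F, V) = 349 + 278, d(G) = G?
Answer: -17825323827/95223953 ≈ -187.19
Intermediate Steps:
N(F, V) = 627
-354210/455617 - 116883/N(d(-22), 218) = -354210/455617 - 116883/627 = -354210*1/455617 - 116883*1/627 = -354210/455617 - 38961/209 = -17825323827/95223953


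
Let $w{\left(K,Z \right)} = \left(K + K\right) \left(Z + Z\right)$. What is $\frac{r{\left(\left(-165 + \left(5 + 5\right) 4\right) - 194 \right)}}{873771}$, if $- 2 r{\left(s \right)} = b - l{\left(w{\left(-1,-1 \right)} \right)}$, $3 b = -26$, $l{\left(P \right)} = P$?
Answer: $\frac{19}{2621313} \approx 7.2483 \cdot 10^{-6}$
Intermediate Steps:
$w{\left(K,Z \right)} = 4 K Z$ ($w{\left(K,Z \right)} = 2 K 2 Z = 4 K Z$)
$b = - \frac{26}{3}$ ($b = \frac{1}{3} \left(-26\right) = - \frac{26}{3} \approx -8.6667$)
$r{\left(s \right)} = \frac{19}{3}$ ($r{\left(s \right)} = - \frac{- \frac{26}{3} - 4 \left(-1\right) \left(-1\right)}{2} = - \frac{- \frac{26}{3} - 4}{2} = \left(- \frac{1}{2}\right) \left(- \frac{38}{3}\right) = \frac{19}{3}$)
$\frac{r{\left(\left(-165 + \left(5 + 5\right) 4\right) - 194 \right)}}{873771} = \frac{19}{3 \cdot 873771} = \frac{19}{3} \cdot \frac{1}{873771} = \frac{19}{2621313}$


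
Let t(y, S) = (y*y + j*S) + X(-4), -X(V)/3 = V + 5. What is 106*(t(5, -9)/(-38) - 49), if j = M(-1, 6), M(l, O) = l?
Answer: -100329/19 ≈ -5280.5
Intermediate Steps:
j = -1
X(V) = -15 - 3*V (X(V) = -3*(V + 5) = -3*(5 + V) = -15 - 3*V)
t(y, S) = -3 + y**2 - S (t(y, S) = (y*y - S) + (-15 - 3*(-4)) = (y**2 - S) + (-15 + 12) = (y**2 - S) - 3 = -3 + y**2 - S)
106*(t(5, -9)/(-38) - 49) = 106*((-3 + 5**2 - 1*(-9))/(-38) - 49) = 106*((-3 + 25 + 9)*(-1/38) - 49) = 106*(31*(-1/38) - 49) = 106*(-31/38 - 49) = 106*(-1893/38) = -100329/19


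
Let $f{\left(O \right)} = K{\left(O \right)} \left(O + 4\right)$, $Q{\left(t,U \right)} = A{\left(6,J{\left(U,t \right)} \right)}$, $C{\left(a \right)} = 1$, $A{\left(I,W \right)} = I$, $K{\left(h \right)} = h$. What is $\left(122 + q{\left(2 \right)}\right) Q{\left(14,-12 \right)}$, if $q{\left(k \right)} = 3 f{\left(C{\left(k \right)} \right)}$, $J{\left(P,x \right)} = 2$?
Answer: $822$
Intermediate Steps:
$Q{\left(t,U \right)} = 6$
$f{\left(O \right)} = O \left(4 + O\right)$ ($f{\left(O \right)} = O \left(O + 4\right) = O \left(4 + O\right)$)
$q{\left(k \right)} = 15$ ($q{\left(k \right)} = 3 \cdot 1 \left(4 + 1\right) = 3 \cdot 1 \cdot 5 = 3 \cdot 5 = 15$)
$\left(122 + q{\left(2 \right)}\right) Q{\left(14,-12 \right)} = \left(122 + 15\right) 6 = 137 \cdot 6 = 822$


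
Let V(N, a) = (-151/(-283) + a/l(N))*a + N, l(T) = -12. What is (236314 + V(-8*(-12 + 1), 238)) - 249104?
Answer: -14683747/849 ≈ -17295.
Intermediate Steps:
V(N, a) = N + a*(151/283 - a/12) (V(N, a) = (-151/(-283) + a/(-12))*a + N = (-151*(-1/283) + a*(-1/12))*a + N = (151/283 - a/12)*a + N = a*(151/283 - a/12) + N = N + a*(151/283 - a/12))
(236314 + V(-8*(-12 + 1), 238)) - 249104 = (236314 + (-8*(-12 + 1) - 1/12*238² + (151/283)*238)) - 249104 = (236314 + (-8*(-11) - 1/12*56644 + 35938/283)) - 249104 = (236314 + (88 - 14161/3 + 35938/283)) - 249104 = (236314 - 3825037/849) - 249104 = 196805549/849 - 249104 = -14683747/849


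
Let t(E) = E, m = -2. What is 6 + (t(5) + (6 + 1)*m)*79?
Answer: -705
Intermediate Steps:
6 + (t(5) + (6 + 1)*m)*79 = 6 + (5 + (6 + 1)*(-2))*79 = 6 + (5 + 7*(-2))*79 = 6 + (5 - 14)*79 = 6 - 9*79 = 6 - 711 = -705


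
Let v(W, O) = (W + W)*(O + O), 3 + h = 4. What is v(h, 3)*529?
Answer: 6348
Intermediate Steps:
h = 1 (h = -3 + 4 = 1)
v(W, O) = 4*O*W (v(W, O) = (2*W)*(2*O) = 4*O*W)
v(h, 3)*529 = (4*3*1)*529 = 12*529 = 6348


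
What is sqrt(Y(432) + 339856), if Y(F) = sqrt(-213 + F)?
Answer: sqrt(339856 + sqrt(219)) ≈ 582.98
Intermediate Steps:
sqrt(Y(432) + 339856) = sqrt(sqrt(-213 + 432) + 339856) = sqrt(sqrt(219) + 339856) = sqrt(339856 + sqrt(219))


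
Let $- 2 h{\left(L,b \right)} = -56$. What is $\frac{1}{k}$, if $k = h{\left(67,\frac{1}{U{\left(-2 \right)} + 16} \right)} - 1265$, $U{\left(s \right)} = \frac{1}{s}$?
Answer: $- \frac{1}{1237} \approx -0.00080841$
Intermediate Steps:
$h{\left(L,b \right)} = 28$ ($h{\left(L,b \right)} = \left(- \frac{1}{2}\right) \left(-56\right) = 28$)
$k = -1237$ ($k = 28 - 1265 = -1237$)
$\frac{1}{k} = \frac{1}{-1237} = - \frac{1}{1237}$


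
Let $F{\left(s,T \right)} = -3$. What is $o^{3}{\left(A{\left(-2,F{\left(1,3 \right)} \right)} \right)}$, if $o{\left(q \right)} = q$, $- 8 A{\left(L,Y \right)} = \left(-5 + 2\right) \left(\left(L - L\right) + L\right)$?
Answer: $- \frac{27}{64} \approx -0.42188$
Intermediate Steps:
$A{\left(L,Y \right)} = \frac{3 L}{8}$ ($A{\left(L,Y \right)} = - \frac{\left(-5 + 2\right) \left(\left(L - L\right) + L\right)}{8} = - \frac{\left(-3\right) \left(0 + L\right)}{8} = - \frac{\left(-3\right) L}{8} = \frac{3 L}{8}$)
$o^{3}{\left(A{\left(-2,F{\left(1,3 \right)} \right)} \right)} = \left(\frac{3}{8} \left(-2\right)\right)^{3} = \left(- \frac{3}{4}\right)^{3} = - \frac{27}{64}$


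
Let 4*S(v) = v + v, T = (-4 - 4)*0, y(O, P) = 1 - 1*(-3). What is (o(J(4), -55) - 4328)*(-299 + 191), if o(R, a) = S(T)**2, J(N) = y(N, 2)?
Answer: 467424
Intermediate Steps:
y(O, P) = 4 (y(O, P) = 1 + 3 = 4)
T = 0 (T = -8*0 = 0)
S(v) = v/2 (S(v) = (v + v)/4 = (2*v)/4 = v/2)
J(N) = 4
o(R, a) = 0 (o(R, a) = ((1/2)*0)**2 = 0**2 = 0)
(o(J(4), -55) - 4328)*(-299 + 191) = (0 - 4328)*(-299 + 191) = -4328*(-108) = 467424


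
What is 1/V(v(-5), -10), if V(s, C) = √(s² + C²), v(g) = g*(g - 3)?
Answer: √17/170 ≈ 0.024254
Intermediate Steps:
v(g) = g*(-3 + g)
V(s, C) = √(C² + s²)
1/V(v(-5), -10) = 1/(√((-10)² + (-5*(-3 - 5))²)) = 1/(√(100 + (-5*(-8))²)) = 1/(√(100 + 40²)) = 1/(√(100 + 1600)) = 1/(√1700) = 1/(10*√17) = √17/170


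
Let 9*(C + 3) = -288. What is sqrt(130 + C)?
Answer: sqrt(95) ≈ 9.7468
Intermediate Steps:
C = -35 (C = -3 + (1/9)*(-288) = -3 - 32 = -35)
sqrt(130 + C) = sqrt(130 - 35) = sqrt(95)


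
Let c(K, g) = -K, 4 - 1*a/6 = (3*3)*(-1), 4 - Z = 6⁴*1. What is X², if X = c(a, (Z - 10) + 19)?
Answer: 6084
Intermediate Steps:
Z = -1292 (Z = 4 - 6⁴ = 4 - 1296 = -1292)
a = 78 (a = 24 - 6*3*3*(-1) = 24 - 54*(-1) = 24 - 6*(-9) = 24 + 54 = 78)
X = -78 (X = -1*78 = -78)
X² = (-78)² = 6084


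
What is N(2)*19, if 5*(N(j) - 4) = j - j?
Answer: 76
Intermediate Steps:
N(j) = 4 (N(j) = 4 + (j - j)/5 = 4 + (⅕)*0 = 4 + 0 = 4)
N(2)*19 = 4*19 = 76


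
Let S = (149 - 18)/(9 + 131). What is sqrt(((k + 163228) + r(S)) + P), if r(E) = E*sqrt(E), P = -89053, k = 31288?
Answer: sqrt(2067074800 + 262*sqrt(4585))/140 ≈ 324.75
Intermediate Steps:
S = 131/140 ≈ 0.93571
r(E) = E**(3/2)
sqrt(((k + 163228) + r(S)) + P) = sqrt(((31288 + 163228) + (131/140)**(3/2)) - 89053) = sqrt((194516 + 131*sqrt(4585)/9800) - 89053) = sqrt(105463 + 131*sqrt(4585)/9800)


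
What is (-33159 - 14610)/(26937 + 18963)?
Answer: -15923/15300 ≈ -1.0407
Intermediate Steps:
(-33159 - 14610)/(26937 + 18963) = -47769/45900 = -47769*1/45900 = -15923/15300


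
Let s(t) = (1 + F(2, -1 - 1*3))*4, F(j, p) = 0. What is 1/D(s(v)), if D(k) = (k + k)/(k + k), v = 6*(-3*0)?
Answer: 1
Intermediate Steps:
v = 0 (v = 6*0 = 0)
s(t) = 4 (s(t) = (1 + 0)*4 = 1*4 = 4)
D(k) = 1 (D(k) = (2*k)/((2*k)) = (2*k)*(1/(2*k)) = 1)
1/D(s(v)) = 1/1 = 1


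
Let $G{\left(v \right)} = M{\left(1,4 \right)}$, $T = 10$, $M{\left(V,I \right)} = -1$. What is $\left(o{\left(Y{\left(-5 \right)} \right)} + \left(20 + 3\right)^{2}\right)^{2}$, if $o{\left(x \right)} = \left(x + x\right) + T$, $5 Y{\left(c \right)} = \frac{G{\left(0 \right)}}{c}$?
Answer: $\frac{181629529}{625} \approx 2.9061 \cdot 10^{5}$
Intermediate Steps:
$G{\left(v \right)} = -1$
$Y{\left(c \right)} = - \frac{1}{5 c}$ ($Y{\left(c \right)} = \frac{\left(-1\right) \frac{1}{c}}{5} = - \frac{1}{5 c}$)
$o{\left(x \right)} = 10 + 2 x$ ($o{\left(x \right)} = \left(x + x\right) + 10 = 2 x + 10 = 10 + 2 x$)
$\left(o{\left(Y{\left(-5 \right)} \right)} + \left(20 + 3\right)^{2}\right)^{2} = \left(\left(10 + 2 \left(- \frac{1}{5 \left(-5\right)}\right)\right) + \left(20 + 3\right)^{2}\right)^{2} = \left(\left(10 + 2 \left(\left(- \frac{1}{5}\right) \left(- \frac{1}{5}\right)\right)\right) + 23^{2}\right)^{2} = \left(\left(10 + 2 \cdot \frac{1}{25}\right) + 529\right)^{2} = \left(\left(10 + \frac{2}{25}\right) + 529\right)^{2} = \left(\frac{252}{25} + 529\right)^{2} = \left(\frac{13477}{25}\right)^{2} = \frac{181629529}{625}$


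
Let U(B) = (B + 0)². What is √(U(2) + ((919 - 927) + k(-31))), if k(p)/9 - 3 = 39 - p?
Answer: √653 ≈ 25.554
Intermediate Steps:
k(p) = 378 - 9*p (k(p) = 27 + 9*(39 - p) = 27 + (351 - 9*p) = 378 - 9*p)
U(B) = B²
√(U(2) + ((919 - 927) + k(-31))) = √(2² + ((919 - 927) + (378 - 9*(-31)))) = √(4 + (-8 + (378 + 279))) = √(4 + (-8 + 657)) = √(4 + 649) = √653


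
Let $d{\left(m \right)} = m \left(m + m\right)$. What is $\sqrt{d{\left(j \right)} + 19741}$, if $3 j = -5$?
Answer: $\frac{\sqrt{177719}}{3} \approx 140.52$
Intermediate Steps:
$j = - \frac{5}{3}$ ($j = \frac{1}{3} \left(-5\right) = - \frac{5}{3} \approx -1.6667$)
$d{\left(m \right)} = 2 m^{2}$ ($d{\left(m \right)} = m 2 m = 2 m^{2}$)
$\sqrt{d{\left(j \right)} + 19741} = \sqrt{2 \left(- \frac{5}{3}\right)^{2} + 19741} = \sqrt{2 \cdot \frac{25}{9} + 19741} = \sqrt{\frac{50}{9} + 19741} = \sqrt{\frac{177719}{9}} = \frac{\sqrt{177719}}{3}$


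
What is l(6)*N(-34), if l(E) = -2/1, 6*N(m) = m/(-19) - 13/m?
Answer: -1403/1938 ≈ -0.72394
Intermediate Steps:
N(m) = -13/(6*m) - m/114 (N(m) = (m/(-19) - 13/m)/6 = (m*(-1/19) - 13/m)/6 = (-m/19 - 13/m)/6 = (-13/m - m/19)/6 = -13/(6*m) - m/114)
l(E) = -2 (l(E) = -2*1 = -2)
l(6)*N(-34) = -(-247 - 1*(-34)²)/(57*(-34)) = -(-1)*(-247 - 1*1156)/(57*34) = -(-1)*(-247 - 1156)/(57*34) = -(-1)*(-1403)/(57*34) = -2*1403/3876 = -1403/1938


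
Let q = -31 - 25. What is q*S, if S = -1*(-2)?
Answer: -112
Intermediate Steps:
q = -56
S = 2
q*S = -56*2 = -112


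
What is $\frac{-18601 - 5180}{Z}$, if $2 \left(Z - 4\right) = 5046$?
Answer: $- \frac{23781}{2527} \approx -9.4108$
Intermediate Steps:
$Z = 2527$ ($Z = 4 + \frac{1}{2} \cdot 5046 = 4 + 2523 = 2527$)
$\frac{-18601 - 5180}{Z} = \frac{-18601 - 5180}{2527} = \left(-23781\right) \frac{1}{2527} = - \frac{23781}{2527}$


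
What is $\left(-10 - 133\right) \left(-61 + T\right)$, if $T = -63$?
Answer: $17732$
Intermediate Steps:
$\left(-10 - 133\right) \left(-61 + T\right) = \left(-10 - 133\right) \left(-61 - 63\right) = \left(-143\right) \left(-124\right) = 17732$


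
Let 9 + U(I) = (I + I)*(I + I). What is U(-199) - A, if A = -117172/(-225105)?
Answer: 35655389303/225105 ≈ 1.5839e+5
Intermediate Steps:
A = 117172/225105 (A = -117172*(-1/225105) = 117172/225105 ≈ 0.52052)
U(I) = -9 + 4*I**2 (U(I) = -9 + (I + I)*(I + I) = -9 + (2*I)*(2*I) = -9 + 4*I**2)
U(-199) - A = (-9 + 4*(-199)**2) - 1*117172/225105 = (-9 + 4*39601) - 117172/225105 = (-9 + 158404) - 117172/225105 = 158395 - 117172/225105 = 35655389303/225105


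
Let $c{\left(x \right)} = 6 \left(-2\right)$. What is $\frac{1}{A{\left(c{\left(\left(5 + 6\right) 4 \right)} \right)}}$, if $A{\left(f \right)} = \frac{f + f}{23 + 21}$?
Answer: $- \frac{11}{6} \approx -1.8333$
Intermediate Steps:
$c{\left(x \right)} = -12$
$A{\left(f \right)} = \frac{f}{22}$ ($A{\left(f \right)} = \frac{2 f}{44} = 2 f \frac{1}{44} = \frac{f}{22}$)
$\frac{1}{A{\left(c{\left(\left(5 + 6\right) 4 \right)} \right)}} = \frac{1}{\frac{1}{22} \left(-12\right)} = \frac{1}{- \frac{6}{11}} = - \frac{11}{6}$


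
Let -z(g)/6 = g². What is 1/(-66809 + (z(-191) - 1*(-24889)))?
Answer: -1/260806 ≈ -3.8343e-6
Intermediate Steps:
z(g) = -6*g²
1/(-66809 + (z(-191) - 1*(-24889))) = 1/(-66809 + (-6*(-191)² - 1*(-24889))) = 1/(-66809 + (-6*36481 + 24889)) = 1/(-66809 + (-218886 + 24889)) = 1/(-66809 - 193997) = 1/(-260806) = -1/260806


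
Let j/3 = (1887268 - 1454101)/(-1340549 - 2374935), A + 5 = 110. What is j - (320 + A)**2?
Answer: -671110597001/3715484 ≈ -1.8063e+5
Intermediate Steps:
A = 105 (A = -5 + 110 = 105)
j = -1299501/3715484 (j = 3*((1887268 - 1454101)/(-1340549 - 2374935)) = 3*(433167/(-3715484)) = 3*(433167*(-1/3715484)) = 3*(-433167/3715484) = -1299501/3715484 ≈ -0.34975)
j - (320 + A)**2 = -1299501/3715484 - (320 + 105)**2 = -1299501/3715484 - 1*425**2 = -1299501/3715484 - 1*180625 = -1299501/3715484 - 180625 = -671110597001/3715484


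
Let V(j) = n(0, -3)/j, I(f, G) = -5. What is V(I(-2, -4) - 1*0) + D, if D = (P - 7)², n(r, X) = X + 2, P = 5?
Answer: 21/5 ≈ 4.2000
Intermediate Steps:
n(r, X) = 2 + X
D = 4 (D = (5 - 7)² = (-2)² = 4)
V(j) = -1/j (V(j) = (2 - 3)/j = -1/j)
V(I(-2, -4) - 1*0) + D = -1/(-5 - 1*0) + 4 = -1/(-5 + 0) + 4 = -1/(-5) + 4 = -1*(-⅕) + 4 = ⅕ + 4 = 21/5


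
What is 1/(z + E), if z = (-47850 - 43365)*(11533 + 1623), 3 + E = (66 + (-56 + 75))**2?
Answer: -1/1200017318 ≈ -8.3332e-10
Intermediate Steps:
E = 7222 (E = -3 + (66 + (-56 + 75))**2 = -3 + (66 + 19)**2 = -3 + 85**2 = -3 + 7225 = 7222)
z = -1200024540 (z = -91215*13156 = -1200024540)
1/(z + E) = 1/(-1200024540 + 7222) = 1/(-1200017318) = -1/1200017318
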